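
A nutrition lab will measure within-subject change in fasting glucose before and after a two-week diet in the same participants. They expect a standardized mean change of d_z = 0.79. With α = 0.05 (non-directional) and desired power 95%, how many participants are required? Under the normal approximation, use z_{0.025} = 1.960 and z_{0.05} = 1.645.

n = 21 pairs

For a paired (one-sample on differences) test: n = ((z_{α/2} + z_β) / d)².
z_{α/2} + z_β = 1.960 + 1.645 = 3.605.
n = (3.605 / 0.79)² = 4.563² = 20.82.
Round up.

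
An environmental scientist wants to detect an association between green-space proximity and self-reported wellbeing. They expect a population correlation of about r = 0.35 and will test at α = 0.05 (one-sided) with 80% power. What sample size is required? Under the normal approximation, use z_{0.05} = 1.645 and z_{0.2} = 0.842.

Fisher's z: C = ½·ln((1+r)/(1−r)) = ½·ln(2.0769) = 0.3654.
n = ((z_{α} + z_β)/C)² + 3.
(1.645 + 0.842) / 0.3654 = 2.487 / 0.3654 = 6.806.
n = 6.806² + 3 = 46.32 + 3 = 49.3.
Round up.

n = 50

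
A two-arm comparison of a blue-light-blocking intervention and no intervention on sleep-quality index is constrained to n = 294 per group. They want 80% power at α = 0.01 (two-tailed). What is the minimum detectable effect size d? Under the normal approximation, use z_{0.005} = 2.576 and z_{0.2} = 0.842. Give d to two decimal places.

d_min ≈ 0.28

For two independent groups of n = 294 each: d_min = (z_{α/2} + z_β)·√(2/n).
z-sum = 2.576 + 0.842 = 3.418.
d_min = 3.418 × √(2/294) = 3.418 × 0.0825 = 0.282.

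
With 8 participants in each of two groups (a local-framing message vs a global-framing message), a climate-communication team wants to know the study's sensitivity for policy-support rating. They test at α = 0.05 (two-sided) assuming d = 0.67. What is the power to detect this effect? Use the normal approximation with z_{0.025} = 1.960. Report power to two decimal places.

For two equal groups, power = Φ(d·√(n/2) − z_{α/2}).
d·√(n/2) = 0.67 × √(8/2) = 0.67 × 2.000 = 1.340.
z_β = 1.340 − 1.960 = -0.620.
Power = Φ(-0.620) = 0.268.

power ≈ 0.27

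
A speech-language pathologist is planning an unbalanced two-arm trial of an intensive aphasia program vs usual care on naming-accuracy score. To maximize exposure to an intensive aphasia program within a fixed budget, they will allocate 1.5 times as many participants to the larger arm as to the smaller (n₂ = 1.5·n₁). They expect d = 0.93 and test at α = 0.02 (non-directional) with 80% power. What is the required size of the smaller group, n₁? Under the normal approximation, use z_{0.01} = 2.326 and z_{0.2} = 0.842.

n₁ = 20

With allocation ratio k = n₂/n₁ = 1.5, Var(x̄₁−x̄₂) = σ²(1/n₁ + 1/(k·n₁)) = σ²·(k+1)/(k·n₁).
So n₁ = (1 + 1/k)·((z_{α/2} + z_β)/d)² = 1.667 × (3.168/0.93)².
n₁ = 1.667 × 11.60 = 19.3.
Round up: n₁ = 20, giving n₂ = 1.5 × 20 = 30.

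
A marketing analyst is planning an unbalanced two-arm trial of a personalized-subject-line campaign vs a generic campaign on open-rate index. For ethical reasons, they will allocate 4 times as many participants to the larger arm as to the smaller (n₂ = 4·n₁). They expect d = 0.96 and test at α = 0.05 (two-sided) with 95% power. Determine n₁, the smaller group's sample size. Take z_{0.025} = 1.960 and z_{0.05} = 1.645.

With allocation ratio k = n₂/n₁ = 4, Var(x̄₁−x̄₂) = σ²(1/n₁ + 1/(k·n₁)) = σ²·(k+1)/(k·n₁).
So n₁ = (1 + 1/k)·((z_{α/2} + z_β)/d)² = 1.250 × (3.605/0.96)².
n₁ = 1.250 × 14.10 = 17.6.
Round up: n₁ = 18, giving n₂ = 4 × 18 = 72.

n₁ = 18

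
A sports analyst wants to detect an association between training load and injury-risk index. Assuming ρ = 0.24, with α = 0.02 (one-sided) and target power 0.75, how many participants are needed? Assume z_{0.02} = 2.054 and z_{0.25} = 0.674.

n = 128

Fisher's z: C = ½·ln((1+r)/(1−r)) = ½·ln(1.6316) = 0.2448.
n = ((z_{α} + z_β)/C)² + 3.
(2.054 + 0.674) / 0.2448 = 2.728 / 0.2448 = 11.144.
n = 11.144² + 3 = 124.18 + 3 = 127.2.
Round up.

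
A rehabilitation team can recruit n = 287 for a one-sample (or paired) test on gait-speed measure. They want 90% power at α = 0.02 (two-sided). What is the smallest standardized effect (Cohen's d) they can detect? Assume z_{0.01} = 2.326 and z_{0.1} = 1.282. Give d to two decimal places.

d_min ≈ 0.21

For a single sample (or paired design) of n = 287: d_min = (z_{α/2} + z_β)/√n.
z-sum = 2.326 + 1.282 = 3.608.
d_min = 3.608 / √287 = 3.608 / 16.941 = 0.213.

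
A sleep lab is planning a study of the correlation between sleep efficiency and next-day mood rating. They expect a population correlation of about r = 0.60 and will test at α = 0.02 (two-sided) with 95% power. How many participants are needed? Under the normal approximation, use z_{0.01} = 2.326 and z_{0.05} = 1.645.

n = 36

Fisher's z: C = ½·ln((1+r)/(1−r)) = ½·ln(4.0000) = 0.6931.
n = ((z_{α/2} + z_β)/C)² + 3.
(2.326 + 1.645) / 0.6931 = 3.971 / 0.6931 = 5.729.
n = 5.729² + 3 = 32.83 + 3 = 35.8.
Round up.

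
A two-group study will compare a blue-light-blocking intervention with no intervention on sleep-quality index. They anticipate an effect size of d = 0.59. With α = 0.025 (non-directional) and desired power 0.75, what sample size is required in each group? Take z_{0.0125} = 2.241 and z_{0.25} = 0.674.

n = 49 per group

For two independent groups with equal n: n = 2·((z_{α/2} + z_β) / d)².
z_{α/2} + z_β = 2.241 + 0.674 = 2.915.
n = 2 × (2.915 / 0.59)² = 2 × 4.941² = 2 × 24.41 = 48.8.
Round up to the next whole participant.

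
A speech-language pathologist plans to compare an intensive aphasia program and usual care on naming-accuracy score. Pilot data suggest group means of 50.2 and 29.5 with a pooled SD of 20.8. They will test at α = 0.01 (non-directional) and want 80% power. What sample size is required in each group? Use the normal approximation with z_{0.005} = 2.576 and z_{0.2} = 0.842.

Cohen's d = |M₁ − M₂| / SD_pooled = |50.2 − 29.5| / 20.8 = 20.7 / 20.8 = 0.995.
For two independent groups with equal n: n = 2·((z_{α/2} + z_β) / d)².
z_{α/2} + z_β = 2.576 + 0.842 = 3.418.
n = 2 × (3.418 / 0.995)² = 2 × 3.435² = 2 × 11.80 = 23.6.
Round up to the next whole participant.

n = 24 per group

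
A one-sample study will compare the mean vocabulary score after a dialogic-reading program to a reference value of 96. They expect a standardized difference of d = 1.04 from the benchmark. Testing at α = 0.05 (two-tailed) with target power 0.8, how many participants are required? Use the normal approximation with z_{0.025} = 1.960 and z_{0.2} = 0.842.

n = 8

For a one-sample test: n = ((z_{α/2} + z_β) / d)².
z_{α/2} + z_β = 1.960 + 0.842 = 2.802.
n = (2.802 / 1.04)² = 2.694² = 7.26.
Round up.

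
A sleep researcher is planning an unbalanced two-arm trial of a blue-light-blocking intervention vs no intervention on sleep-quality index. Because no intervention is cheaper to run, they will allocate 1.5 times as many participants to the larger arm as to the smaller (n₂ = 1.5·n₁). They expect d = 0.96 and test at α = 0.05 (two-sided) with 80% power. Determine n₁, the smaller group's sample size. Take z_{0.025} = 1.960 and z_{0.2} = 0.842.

n₁ = 15

With allocation ratio k = n₂/n₁ = 1.5, Var(x̄₁−x̄₂) = σ²(1/n₁ + 1/(k·n₁)) = σ²·(k+1)/(k·n₁).
So n₁ = (1 + 1/k)·((z_{α/2} + z_β)/d)² = 1.667 × (2.802/0.96)².
n₁ = 1.667 × 8.52 = 14.2.
Round up: n₁ = 15, giving n₂ = ⌈1.5 × 15⌉ = ⌈22.5⌉ = 23.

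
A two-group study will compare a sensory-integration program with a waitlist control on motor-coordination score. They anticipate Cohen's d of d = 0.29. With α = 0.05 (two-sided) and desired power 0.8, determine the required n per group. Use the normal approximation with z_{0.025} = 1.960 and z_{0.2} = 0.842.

n = 187 per group

For two independent groups with equal n: n = 2·((z_{α/2} + z_β) / d)².
z_{α/2} + z_β = 1.960 + 0.842 = 2.802.
n = 2 × (2.802 / 0.29)² = 2 × 9.662² = 2 × 93.36 = 186.7.
Round up to the next whole participant.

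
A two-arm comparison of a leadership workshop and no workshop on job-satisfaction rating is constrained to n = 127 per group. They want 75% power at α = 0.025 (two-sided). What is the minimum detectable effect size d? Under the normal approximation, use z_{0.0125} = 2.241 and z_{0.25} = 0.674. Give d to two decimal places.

d_min ≈ 0.37

For two independent groups of n = 127 each: d_min = (z_{α/2} + z_β)·√(2/n).
z-sum = 2.241 + 0.674 = 2.915.
d_min = 2.915 × √(2/127) = 2.915 × 0.1255 = 0.366.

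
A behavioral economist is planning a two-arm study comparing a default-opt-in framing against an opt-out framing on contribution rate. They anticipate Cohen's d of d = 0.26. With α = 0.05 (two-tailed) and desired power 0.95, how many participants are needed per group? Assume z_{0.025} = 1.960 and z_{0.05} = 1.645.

n = 385 per group

For two independent groups with equal n: n = 2·((z_{α/2} + z_β) / d)².
z_{α/2} + z_β = 1.960 + 1.645 = 3.605.
n = 2 × (3.605 / 0.26)² = 2 × 13.865² = 2 × 192.25 = 384.5.
Round up to the next whole participant.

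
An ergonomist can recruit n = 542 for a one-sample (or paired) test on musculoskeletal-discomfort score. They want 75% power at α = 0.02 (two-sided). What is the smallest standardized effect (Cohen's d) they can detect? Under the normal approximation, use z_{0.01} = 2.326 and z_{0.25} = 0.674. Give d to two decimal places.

For a single sample (or paired design) of n = 542: d_min = (z_{α/2} + z_β)/√n.
z-sum = 2.326 + 0.674 = 3.000.
d_min = 3.000 / √542 = 3.000 / 23.281 = 0.129.

d_min ≈ 0.13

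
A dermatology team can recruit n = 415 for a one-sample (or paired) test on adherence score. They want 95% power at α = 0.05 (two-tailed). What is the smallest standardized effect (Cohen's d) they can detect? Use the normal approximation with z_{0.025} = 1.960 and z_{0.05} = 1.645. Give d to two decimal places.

d_min ≈ 0.18

For a single sample (or paired design) of n = 415: d_min = (z_{α/2} + z_β)/√n.
z-sum = 1.960 + 1.645 = 3.605.
d_min = 3.605 / √415 = 3.605 / 20.372 = 0.177.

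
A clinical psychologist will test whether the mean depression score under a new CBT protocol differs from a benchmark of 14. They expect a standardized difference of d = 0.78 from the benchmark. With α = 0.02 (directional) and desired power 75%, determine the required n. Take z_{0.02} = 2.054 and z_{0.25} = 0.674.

n = 13

For a one-sample test: n = ((z_{α} + z_β) / d)².
z_{α} + z_β = 2.054 + 0.674 = 2.728.
n = (2.728 / 0.78)² = 3.497² = 12.23.
Round up.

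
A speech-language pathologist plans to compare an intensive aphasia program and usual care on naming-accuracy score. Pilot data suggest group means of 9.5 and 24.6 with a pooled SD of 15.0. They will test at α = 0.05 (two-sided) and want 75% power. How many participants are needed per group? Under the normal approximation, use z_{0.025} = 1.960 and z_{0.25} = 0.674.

Cohen's d = |M₁ − M₂| / SD_pooled = |9.5 − 24.6| / 15.0 = 15.1 / 15.0 = 1.007.
For two independent groups with equal n: n = 2·((z_{α/2} + z_β) / d)².
z_{α/2} + z_β = 1.960 + 0.674 = 2.634.
n = 2 × (2.634 / 1.007)² = 2 × 2.616² = 2 × 6.84 = 13.7.
Round up to the next whole participant.

n = 14 per group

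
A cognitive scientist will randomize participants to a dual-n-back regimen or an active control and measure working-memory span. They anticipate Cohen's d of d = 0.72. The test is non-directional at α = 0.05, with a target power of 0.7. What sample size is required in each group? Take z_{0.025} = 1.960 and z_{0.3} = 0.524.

For two independent groups with equal n: n = 2·((z_{α/2} + z_β) / d)².
z_{α/2} + z_β = 1.960 + 0.524 = 2.484.
n = 2 × (2.484 / 0.72)² = 2 × 3.450² = 2 × 11.90 = 23.8.
Round up to the next whole participant.

n = 24 per group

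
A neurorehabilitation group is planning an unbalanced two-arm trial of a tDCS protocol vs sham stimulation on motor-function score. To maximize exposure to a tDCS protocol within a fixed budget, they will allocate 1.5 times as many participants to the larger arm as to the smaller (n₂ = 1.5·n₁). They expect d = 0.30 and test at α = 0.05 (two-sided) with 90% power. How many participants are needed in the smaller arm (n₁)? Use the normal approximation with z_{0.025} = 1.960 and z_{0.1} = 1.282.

n₁ = 195

With allocation ratio k = n₂/n₁ = 1.5, Var(x̄₁−x̄₂) = σ²(1/n₁ + 1/(k·n₁)) = σ²·(k+1)/(k·n₁).
So n₁ = (1 + 1/k)·((z_{α/2} + z_β)/d)² = 1.667 × (3.242/0.30)².
n₁ = 1.667 × 116.78 = 194.6.
Round up: n₁ = 195, giving n₂ = ⌈1.5 × 195⌉ = ⌈292.5⌉ = 293.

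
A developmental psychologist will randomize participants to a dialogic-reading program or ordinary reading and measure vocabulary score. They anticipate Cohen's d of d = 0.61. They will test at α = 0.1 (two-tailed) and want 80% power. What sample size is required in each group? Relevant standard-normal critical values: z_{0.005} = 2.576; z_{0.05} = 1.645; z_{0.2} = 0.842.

n = 34 per group

For two independent groups with equal n: n = 2·((z_{α/2} + z_β) / d)².
z_{α/2} + z_β = 1.645 + 0.842 = 2.487.
n = 2 × (2.487 / 0.61)² = 2 × 4.077² = 2 × 16.62 = 33.2.
Round up to the next whole participant.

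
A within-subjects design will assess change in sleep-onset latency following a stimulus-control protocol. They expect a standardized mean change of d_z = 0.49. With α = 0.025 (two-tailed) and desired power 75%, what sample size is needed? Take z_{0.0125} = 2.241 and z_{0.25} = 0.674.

n = 36 pairs

For a paired (one-sample on differences) test: n = ((z_{α/2} + z_β) / d)².
z_{α/2} + z_β = 2.241 + 0.674 = 2.915.
n = (2.915 / 0.49)² = 5.949² = 35.39.
Round up.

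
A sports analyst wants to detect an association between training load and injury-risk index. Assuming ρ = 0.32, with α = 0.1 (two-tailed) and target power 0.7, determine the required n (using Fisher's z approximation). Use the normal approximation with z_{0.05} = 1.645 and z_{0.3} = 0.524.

n = 46

Fisher's z: C = ½·ln((1+r)/(1−r)) = ½·ln(1.9412) = 0.3316.
n = ((z_{α/2} + z_β)/C)² + 3.
(1.645 + 0.524) / 0.3316 = 2.169 / 0.3316 = 6.541.
n = 6.541² + 3 = 42.78 + 3 = 45.8.
Round up.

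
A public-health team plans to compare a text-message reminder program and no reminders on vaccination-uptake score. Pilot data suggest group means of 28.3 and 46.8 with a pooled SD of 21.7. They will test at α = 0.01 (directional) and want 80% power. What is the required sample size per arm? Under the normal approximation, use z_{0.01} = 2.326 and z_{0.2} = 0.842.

n = 28 per group

Cohen's d = |M₁ − M₂| / SD_pooled = |28.3 − 46.8| / 21.7 = 18.5 / 21.7 = 0.853.
For two independent groups with equal n: n = 2·((z_{α} + z_β) / d)².
z_{α} + z_β = 2.326 + 0.842 = 3.168.
n = 2 × (3.168 / 0.853)² = 2 × 3.714² = 2 × 13.79 = 27.6.
Round up to the next whole participant.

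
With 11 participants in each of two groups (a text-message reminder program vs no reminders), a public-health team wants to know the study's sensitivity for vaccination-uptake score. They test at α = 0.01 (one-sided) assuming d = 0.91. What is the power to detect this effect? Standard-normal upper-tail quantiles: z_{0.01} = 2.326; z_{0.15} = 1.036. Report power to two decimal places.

power ≈ 0.42

For two equal groups, power = Φ(d·√(n/2) − z_{α}).
d·√(n/2) = 0.91 × √(11/2) = 0.91 × 2.345 = 2.134.
z_β = 2.134 − 2.326 = -0.192.
Power = Φ(-0.192) = 0.424.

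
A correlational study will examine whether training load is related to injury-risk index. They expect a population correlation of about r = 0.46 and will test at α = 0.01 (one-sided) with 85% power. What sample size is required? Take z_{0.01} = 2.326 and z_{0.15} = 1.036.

n = 49

Fisher's z: C = ½·ln((1+r)/(1−r)) = ½·ln(2.7037) = 0.4973.
n = ((z_{α} + z_β)/C)² + 3.
(2.326 + 1.036) / 0.4973 = 3.362 / 0.4973 = 6.761.
n = 6.761² + 3 = 45.70 + 3 = 48.7.
Round up.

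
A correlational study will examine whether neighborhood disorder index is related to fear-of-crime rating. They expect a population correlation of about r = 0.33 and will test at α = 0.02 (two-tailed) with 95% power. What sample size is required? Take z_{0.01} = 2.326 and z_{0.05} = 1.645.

n = 138

Fisher's z: C = ½·ln((1+r)/(1−r)) = ½·ln(1.9851) = 0.3428.
n = ((z_{α/2} + z_β)/C)² + 3.
(2.326 + 1.645) / 0.3428 = 3.971 / 0.3428 = 11.584.
n = 11.584² + 3 = 134.19 + 3 = 137.2.
Round up.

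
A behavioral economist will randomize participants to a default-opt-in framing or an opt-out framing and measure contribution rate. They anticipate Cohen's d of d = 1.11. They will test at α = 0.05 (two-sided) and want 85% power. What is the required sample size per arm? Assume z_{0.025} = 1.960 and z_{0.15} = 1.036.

For two independent groups with equal n: n = 2·((z_{α/2} + z_β) / d)².
z_{α/2} + z_β = 1.960 + 1.036 = 2.996.
n = 2 × (2.996 / 1.11)² = 2 × 2.699² = 2 × 7.29 = 14.6.
Round up to the next whole participant.

n = 15 per group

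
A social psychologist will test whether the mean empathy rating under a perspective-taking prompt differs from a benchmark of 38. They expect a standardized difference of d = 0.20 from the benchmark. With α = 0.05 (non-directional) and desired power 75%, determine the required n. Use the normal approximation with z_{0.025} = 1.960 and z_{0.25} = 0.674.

For a one-sample test: n = ((z_{α/2} + z_β) / d)².
z_{α/2} + z_β = 1.960 + 0.674 = 2.634.
n = (2.634 / 0.20)² = 13.170² = 173.45.
Round up.

n = 174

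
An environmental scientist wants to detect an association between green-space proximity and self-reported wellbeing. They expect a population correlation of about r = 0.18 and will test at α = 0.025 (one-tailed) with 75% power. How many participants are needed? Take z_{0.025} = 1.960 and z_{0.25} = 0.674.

n = 213

Fisher's z: C = ½·ln((1+r)/(1−r)) = ½·ln(1.4390) = 0.1820.
n = ((z_{α} + z_β)/C)² + 3.
(1.960 + 0.674) / 0.1820 = 2.634 / 0.1820 = 14.473.
n = 14.473² + 3 = 209.45 + 3 = 212.5.
Round up.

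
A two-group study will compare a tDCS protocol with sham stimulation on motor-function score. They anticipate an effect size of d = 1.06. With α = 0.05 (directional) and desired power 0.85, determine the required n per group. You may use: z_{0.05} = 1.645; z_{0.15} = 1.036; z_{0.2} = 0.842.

For two independent groups with equal n: n = 2·((z_{α} + z_β) / d)².
z_{α} + z_β = 1.645 + 1.036 = 2.681.
n = 2 × (2.681 / 1.06)² = 2 × 2.529² = 2 × 6.40 = 12.8.
Round up to the next whole participant.

n = 13 per group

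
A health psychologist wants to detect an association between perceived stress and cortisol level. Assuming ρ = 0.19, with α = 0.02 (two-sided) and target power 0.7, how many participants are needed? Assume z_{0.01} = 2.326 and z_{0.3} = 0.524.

Fisher's z: C = ½·ln((1+r)/(1−r)) = ½·ln(1.4691) = 0.1923.
n = ((z_{α/2} + z_β)/C)² + 3.
(2.326 + 0.524) / 0.1923 = 2.850 / 0.1923 = 14.821.
n = 14.821² + 3 = 219.65 + 3 = 222.6.
Round up.

n = 223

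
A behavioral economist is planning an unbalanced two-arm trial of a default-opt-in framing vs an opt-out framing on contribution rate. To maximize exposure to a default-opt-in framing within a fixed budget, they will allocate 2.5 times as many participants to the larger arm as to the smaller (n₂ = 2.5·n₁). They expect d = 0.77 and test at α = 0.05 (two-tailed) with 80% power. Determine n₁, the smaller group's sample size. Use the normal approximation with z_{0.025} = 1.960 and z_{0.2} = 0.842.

n₁ = 19

With allocation ratio k = n₂/n₁ = 2.5, Var(x̄₁−x̄₂) = σ²(1/n₁ + 1/(k·n₁)) = σ²·(k+1)/(k·n₁).
So n₁ = (1 + 1/k)·((z_{α/2} + z_β)/d)² = 1.400 × (2.802/0.77)².
n₁ = 1.400 × 13.24 = 18.5.
Round up: n₁ = 19, giving n₂ = ⌈2.5 × 19⌉ = ⌈47.5⌉ = 48.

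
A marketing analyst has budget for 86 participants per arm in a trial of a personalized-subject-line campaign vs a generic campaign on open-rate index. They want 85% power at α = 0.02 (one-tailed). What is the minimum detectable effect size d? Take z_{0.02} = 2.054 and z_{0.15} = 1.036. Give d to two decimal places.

For two independent groups of n = 86 each: d_min = (z_{α} + z_β)·√(2/n).
z-sum = 2.054 + 1.036 = 3.090.
d_min = 3.090 × √(2/86) = 3.090 × 0.1525 = 0.471.

d_min ≈ 0.47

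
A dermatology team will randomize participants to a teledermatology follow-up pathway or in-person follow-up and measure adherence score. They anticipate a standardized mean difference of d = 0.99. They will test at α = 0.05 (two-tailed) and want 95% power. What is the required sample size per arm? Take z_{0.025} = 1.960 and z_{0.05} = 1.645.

n = 27 per group

For two independent groups with equal n: n = 2·((z_{α/2} + z_β) / d)².
z_{α/2} + z_β = 1.960 + 1.645 = 3.605.
n = 2 × (3.605 / 0.99)² = 2 × 3.641² = 2 × 13.26 = 26.5.
Round up to the next whole participant.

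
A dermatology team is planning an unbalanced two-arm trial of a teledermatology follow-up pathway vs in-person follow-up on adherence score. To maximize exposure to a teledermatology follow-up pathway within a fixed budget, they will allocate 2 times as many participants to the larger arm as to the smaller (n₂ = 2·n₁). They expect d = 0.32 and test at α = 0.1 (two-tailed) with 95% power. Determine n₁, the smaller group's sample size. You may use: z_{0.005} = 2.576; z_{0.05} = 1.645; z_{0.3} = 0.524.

n₁ = 159

With allocation ratio k = n₂/n₁ = 2, Var(x̄₁−x̄₂) = σ²(1/n₁ + 1/(k·n₁)) = σ²·(k+1)/(k·n₁).
So n₁ = (1 + 1/k)·((z_{α/2} + z_β)/d)² = 1.500 × (3.290/0.32)².
n₁ = 1.500 × 105.70 = 158.6.
Round up: n₁ = 159, giving n₂ = 2 × 159 = 318.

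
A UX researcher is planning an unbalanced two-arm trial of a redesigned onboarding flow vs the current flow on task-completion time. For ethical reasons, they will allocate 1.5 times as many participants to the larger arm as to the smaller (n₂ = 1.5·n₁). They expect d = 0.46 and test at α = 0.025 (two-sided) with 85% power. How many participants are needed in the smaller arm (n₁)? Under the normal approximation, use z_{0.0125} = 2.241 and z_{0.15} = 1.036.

With allocation ratio k = n₂/n₁ = 1.5, Var(x̄₁−x̄₂) = σ²(1/n₁ + 1/(k·n₁)) = σ²·(k+1)/(k·n₁).
So n₁ = (1 + 1/k)·((z_{α/2} + z_β)/d)² = 1.667 × (3.277/0.46)².
n₁ = 1.667 × 50.75 = 84.6.
Round up: n₁ = 85, giving n₂ = ⌈1.5 × 85⌉ = ⌈127.5⌉ = 128.

n₁ = 85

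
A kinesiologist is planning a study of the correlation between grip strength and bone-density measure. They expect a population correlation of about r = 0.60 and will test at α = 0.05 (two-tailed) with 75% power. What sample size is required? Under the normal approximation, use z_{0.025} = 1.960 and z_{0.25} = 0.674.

Fisher's z: C = ½·ln((1+r)/(1−r)) = ½·ln(4.0000) = 0.6931.
n = ((z_{α/2} + z_β)/C)² + 3.
(1.960 + 0.674) / 0.6931 = 2.634 / 0.6931 = 3.800.
n = 3.800² + 3 = 14.44 + 3 = 17.4.
Round up.

n = 18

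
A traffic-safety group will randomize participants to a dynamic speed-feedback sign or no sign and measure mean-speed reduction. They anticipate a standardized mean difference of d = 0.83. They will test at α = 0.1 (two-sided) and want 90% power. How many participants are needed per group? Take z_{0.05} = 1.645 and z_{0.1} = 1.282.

n = 25 per group

For two independent groups with equal n: n = 2·((z_{α/2} + z_β) / d)².
z_{α/2} + z_β = 1.645 + 1.282 = 2.927.
n = 2 × (2.927 / 0.83)² = 2 × 3.527² = 2 × 12.44 = 24.9.
Round up to the next whole participant.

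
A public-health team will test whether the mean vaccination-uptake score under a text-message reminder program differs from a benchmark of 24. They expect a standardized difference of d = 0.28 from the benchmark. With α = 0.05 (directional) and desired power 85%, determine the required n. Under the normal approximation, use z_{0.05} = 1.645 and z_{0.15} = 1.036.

For a one-sample test: n = ((z_{α} + z_β) / d)².
z_{α} + z_β = 1.645 + 1.036 = 2.681.
n = (2.681 / 0.28)² = 9.575² = 91.68.
Round up.

n = 92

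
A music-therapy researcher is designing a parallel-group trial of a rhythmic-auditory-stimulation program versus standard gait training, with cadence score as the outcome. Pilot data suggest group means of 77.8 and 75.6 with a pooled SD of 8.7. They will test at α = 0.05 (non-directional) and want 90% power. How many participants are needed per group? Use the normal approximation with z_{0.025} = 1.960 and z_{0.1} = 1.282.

n = 329 per group

Cohen's d = |M₁ − M₂| / SD_pooled = |77.8 − 75.6| / 8.7 = 2.2 / 8.7 = 0.253.
For two independent groups with equal n: n = 2·((z_{α/2} + z_β) / d)².
z_{α/2} + z_β = 1.960 + 1.282 = 3.242.
n = 2 × (3.242 / 0.253)² = 2 × 12.814² = 2 × 164.20 = 328.4.
Round up to the next whole participant.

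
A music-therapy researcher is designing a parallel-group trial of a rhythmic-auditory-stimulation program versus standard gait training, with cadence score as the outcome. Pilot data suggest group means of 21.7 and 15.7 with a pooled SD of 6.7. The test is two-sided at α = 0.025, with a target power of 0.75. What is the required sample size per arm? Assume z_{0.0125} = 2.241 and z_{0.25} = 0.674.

Cohen's d = |M₁ − M₂| / SD_pooled = |21.7 − 15.7| / 6.7 = 6.0 / 6.7 = 0.896.
For two independent groups with equal n: n = 2·((z_{α/2} + z_β) / d)².
z_{α/2} + z_β = 2.241 + 0.674 = 2.915.
n = 2 × (2.915 / 0.896)² = 2 × 3.253² = 2 × 10.58 = 21.2.
Round up to the next whole participant.

n = 22 per group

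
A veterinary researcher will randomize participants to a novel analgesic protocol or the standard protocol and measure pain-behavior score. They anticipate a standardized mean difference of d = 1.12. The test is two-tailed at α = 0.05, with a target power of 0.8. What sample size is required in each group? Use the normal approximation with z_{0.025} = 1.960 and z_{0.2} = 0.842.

For two independent groups with equal n: n = 2·((z_{α/2} + z_β) / d)².
z_{α/2} + z_β = 1.960 + 0.842 = 2.802.
n = 2 × (2.802 / 1.12)² = 2 × 2.502² = 2 × 6.26 = 12.5.
Round up to the next whole participant.

n = 13 per group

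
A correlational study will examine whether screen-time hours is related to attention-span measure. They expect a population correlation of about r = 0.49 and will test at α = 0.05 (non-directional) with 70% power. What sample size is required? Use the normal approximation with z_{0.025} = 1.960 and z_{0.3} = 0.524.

Fisher's z: C = ½·ln((1+r)/(1−r)) = ½·ln(2.9216) = 0.5361.
n = ((z_{α/2} + z_β)/C)² + 3.
(1.960 + 0.524) / 0.5361 = 2.484 / 0.5361 = 4.633.
n = 4.633² + 3 = 21.47 + 3 = 24.5.
Round up.

n = 25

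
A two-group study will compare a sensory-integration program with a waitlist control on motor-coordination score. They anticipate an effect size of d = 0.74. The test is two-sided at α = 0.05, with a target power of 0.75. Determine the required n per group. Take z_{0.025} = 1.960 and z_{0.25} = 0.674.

n = 26 per group

For two independent groups with equal n: n = 2·((z_{α/2} + z_β) / d)².
z_{α/2} + z_β = 1.960 + 0.674 = 2.634.
n = 2 × (2.634 / 0.74)² = 2 × 3.559² = 2 × 12.67 = 25.3.
Round up to the next whole participant.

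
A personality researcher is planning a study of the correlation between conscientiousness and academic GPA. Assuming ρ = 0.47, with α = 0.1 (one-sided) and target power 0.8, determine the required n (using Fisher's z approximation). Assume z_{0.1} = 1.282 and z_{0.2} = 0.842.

n = 21

Fisher's z: C = ½·ln((1+r)/(1−r)) = ½·ln(2.7736) = 0.5101.
n = ((z_{α} + z_β)/C)² + 3.
(1.282 + 0.842) / 0.5101 = 2.124 / 0.5101 = 4.164.
n = 4.164² + 3 = 17.34 + 3 = 20.3.
Round up.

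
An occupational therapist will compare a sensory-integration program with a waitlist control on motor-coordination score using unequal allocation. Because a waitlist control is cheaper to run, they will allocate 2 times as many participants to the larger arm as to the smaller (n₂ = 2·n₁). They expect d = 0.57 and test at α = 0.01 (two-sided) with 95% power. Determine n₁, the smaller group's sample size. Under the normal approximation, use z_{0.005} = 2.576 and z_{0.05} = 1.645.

n₁ = 83

With allocation ratio k = n₂/n₁ = 2, Var(x̄₁−x̄₂) = σ²(1/n₁ + 1/(k·n₁)) = σ²·(k+1)/(k·n₁).
So n₁ = (1 + 1/k)·((z_{α/2} + z_β)/d)² = 1.500 × (4.221/0.57)².
n₁ = 1.500 × 54.84 = 82.3.
Round up: n₁ = 83, giving n₂ = 2 × 83 = 166.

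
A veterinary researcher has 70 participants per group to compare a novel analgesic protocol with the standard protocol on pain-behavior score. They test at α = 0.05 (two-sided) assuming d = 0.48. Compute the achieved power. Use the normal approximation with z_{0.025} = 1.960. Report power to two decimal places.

power ≈ 0.81

For two equal groups, power = Φ(d·√(n/2) − z_{α/2}).
d·√(n/2) = 0.48 × √(70/2) = 0.48 × 5.916 = 2.840.
z_β = 2.840 − 1.960 = 0.880.
Power = Φ(0.880) = 0.810.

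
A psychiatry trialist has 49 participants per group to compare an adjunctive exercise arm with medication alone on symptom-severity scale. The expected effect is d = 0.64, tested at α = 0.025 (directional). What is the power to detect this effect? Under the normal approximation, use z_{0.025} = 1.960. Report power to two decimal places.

For two equal groups, power = Φ(d·√(n/2) − z_{α}).
d·√(n/2) = 0.64 × √(49/2) = 0.64 × 4.950 = 3.168.
z_β = 3.168 − 1.960 = 1.208.
Power = Φ(1.208) = 0.886.

power ≈ 0.89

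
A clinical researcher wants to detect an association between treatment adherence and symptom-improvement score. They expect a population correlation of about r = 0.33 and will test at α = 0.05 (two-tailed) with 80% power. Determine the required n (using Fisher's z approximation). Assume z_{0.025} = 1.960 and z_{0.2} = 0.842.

Fisher's z: C = ½·ln((1+r)/(1−r)) = ½·ln(1.9851) = 0.3428.
n = ((z_{α/2} + z_β)/C)² + 3.
(1.960 + 0.842) / 0.3428 = 2.802 / 0.3428 = 8.174.
n = 8.174² + 3 = 66.81 + 3 = 69.8.
Round up.

n = 70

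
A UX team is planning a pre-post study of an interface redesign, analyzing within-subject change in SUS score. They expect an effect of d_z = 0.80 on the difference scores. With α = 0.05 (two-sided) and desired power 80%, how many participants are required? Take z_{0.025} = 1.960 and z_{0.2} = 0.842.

For a paired (one-sample on differences) test: n = ((z_{α/2} + z_β) / d)².
z_{α/2} + z_β = 1.960 + 0.842 = 2.802.
n = (2.802 / 0.80)² = 3.502² = 12.27.
Round up.

n = 13 pairs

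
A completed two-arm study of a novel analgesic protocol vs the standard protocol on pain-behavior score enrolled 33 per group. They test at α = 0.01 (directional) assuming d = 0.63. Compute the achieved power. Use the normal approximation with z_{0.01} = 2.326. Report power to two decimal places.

For two equal groups, power = Φ(d·√(n/2) − z_{α}).
d·√(n/2) = 0.63 × √(33/2) = 0.63 × 4.062 = 2.559.
z_β = 2.559 − 2.326 = 0.233.
Power = Φ(0.233) = 0.592.

power ≈ 0.59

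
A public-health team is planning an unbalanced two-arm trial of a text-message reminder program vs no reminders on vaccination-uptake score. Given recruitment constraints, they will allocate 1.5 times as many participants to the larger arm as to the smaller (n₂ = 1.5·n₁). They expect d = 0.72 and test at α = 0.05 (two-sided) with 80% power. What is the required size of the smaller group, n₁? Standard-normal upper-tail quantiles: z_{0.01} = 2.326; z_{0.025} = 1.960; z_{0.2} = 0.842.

n₁ = 26

With allocation ratio k = n₂/n₁ = 1.5, Var(x̄₁−x̄₂) = σ²(1/n₁ + 1/(k·n₁)) = σ²·(k+1)/(k·n₁).
So n₁ = (1 + 1/k)·((z_{α/2} + z_β)/d)² = 1.667 × (2.802/0.72)².
n₁ = 1.667 × 15.15 = 25.2.
Round up: n₁ = 26, giving n₂ = 1.5 × 26 = 39.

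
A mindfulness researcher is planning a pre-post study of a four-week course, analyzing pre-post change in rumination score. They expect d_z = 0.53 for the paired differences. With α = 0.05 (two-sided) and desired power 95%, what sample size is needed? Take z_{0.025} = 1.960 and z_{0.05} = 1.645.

n = 47 pairs

For a paired (one-sample on differences) test: n = ((z_{α/2} + z_β) / d)².
z_{α/2} + z_β = 1.960 + 1.645 = 3.605.
n = (3.605 / 0.53)² = 6.802² = 46.27.
Round up.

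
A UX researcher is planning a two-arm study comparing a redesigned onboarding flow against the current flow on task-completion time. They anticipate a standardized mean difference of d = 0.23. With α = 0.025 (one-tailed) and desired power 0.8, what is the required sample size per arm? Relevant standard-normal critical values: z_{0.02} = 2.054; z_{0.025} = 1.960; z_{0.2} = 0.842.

For two independent groups with equal n: n = 2·((z_{α} + z_β) / d)².
z_{α} + z_β = 1.960 + 0.842 = 2.802.
n = 2 × (2.802 / 0.23)² = 2 × 12.183² = 2 × 148.42 = 296.8.
Round up to the next whole participant.

n = 297 per group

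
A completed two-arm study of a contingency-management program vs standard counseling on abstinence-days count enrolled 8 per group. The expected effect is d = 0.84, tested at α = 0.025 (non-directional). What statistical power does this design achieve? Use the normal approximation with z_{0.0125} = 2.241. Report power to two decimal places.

power ≈ 0.29

For two equal groups, power = Φ(d·√(n/2) − z_{α/2}).
d·√(n/2) = 0.84 × √(8/2) = 0.84 × 2.000 = 1.680.
z_β = 1.680 − 2.241 = -0.561.
Power = Φ(-0.561) = 0.287.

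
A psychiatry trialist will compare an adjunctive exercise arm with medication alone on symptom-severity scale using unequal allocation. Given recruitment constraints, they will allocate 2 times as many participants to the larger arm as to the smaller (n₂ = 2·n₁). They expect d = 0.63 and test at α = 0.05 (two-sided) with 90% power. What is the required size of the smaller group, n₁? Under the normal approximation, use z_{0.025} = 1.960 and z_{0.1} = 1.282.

With allocation ratio k = n₂/n₁ = 2, Var(x̄₁−x̄₂) = σ²(1/n₁ + 1/(k·n₁)) = σ²·(k+1)/(k·n₁).
So n₁ = (1 + 1/k)·((z_{α/2} + z_β)/d)² = 1.500 × (3.242/0.63)².
n₁ = 1.500 × 26.48 = 39.7.
Round up: n₁ = 40, giving n₂ = 2 × 40 = 80.

n₁ = 40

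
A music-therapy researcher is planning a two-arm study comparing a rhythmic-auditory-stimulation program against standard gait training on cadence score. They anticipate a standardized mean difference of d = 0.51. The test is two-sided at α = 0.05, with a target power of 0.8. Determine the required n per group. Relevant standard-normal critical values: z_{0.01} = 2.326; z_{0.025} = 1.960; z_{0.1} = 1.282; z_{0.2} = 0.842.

n = 61 per group

For two independent groups with equal n: n = 2·((z_{α/2} + z_β) / d)².
z_{α/2} + z_β = 1.960 + 0.842 = 2.802.
n = 2 × (2.802 / 0.51)² = 2 × 5.494² = 2 × 30.19 = 60.4.
Round up to the next whole participant.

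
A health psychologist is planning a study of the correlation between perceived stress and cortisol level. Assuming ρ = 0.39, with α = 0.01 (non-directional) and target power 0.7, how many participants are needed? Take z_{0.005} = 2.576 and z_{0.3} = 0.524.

n = 60

Fisher's z: C = ½·ln((1+r)/(1−r)) = ½·ln(2.2787) = 0.4118.
n = ((z_{α/2} + z_β)/C)² + 3.
(2.576 + 0.524) / 0.4118 = 3.100 / 0.4118 = 7.528.
n = 7.528² + 3 = 56.67 + 3 = 59.7.
Round up.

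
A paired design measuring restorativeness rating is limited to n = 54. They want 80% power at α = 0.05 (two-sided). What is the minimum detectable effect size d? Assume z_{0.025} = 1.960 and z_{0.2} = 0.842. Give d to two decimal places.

For a single sample (or paired design) of n = 54: d_min = (z_{α/2} + z_β)/√n.
z-sum = 1.960 + 0.842 = 2.802.
d_min = 2.802 / √54 = 2.802 / 7.348 = 0.381.

d_min ≈ 0.38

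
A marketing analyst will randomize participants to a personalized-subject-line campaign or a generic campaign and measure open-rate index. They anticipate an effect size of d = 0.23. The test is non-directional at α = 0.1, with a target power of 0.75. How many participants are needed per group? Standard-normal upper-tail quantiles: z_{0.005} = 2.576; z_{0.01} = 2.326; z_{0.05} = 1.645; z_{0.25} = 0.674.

For two independent groups with equal n: n = 2·((z_{α/2} + z_β) / d)².
z_{α/2} + z_β = 1.645 + 0.674 = 2.319.
n = 2 × (2.319 / 0.23)² = 2 × 10.083² = 2 × 101.66 = 203.3.
Round up to the next whole participant.

n = 204 per group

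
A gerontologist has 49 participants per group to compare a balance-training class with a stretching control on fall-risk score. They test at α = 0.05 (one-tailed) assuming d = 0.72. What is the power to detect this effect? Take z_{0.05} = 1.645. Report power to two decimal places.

For two equal groups, power = Φ(d·√(n/2) − z_{α}).
d·√(n/2) = 0.72 × √(49/2) = 0.72 × 4.950 = 3.564.
z_β = 3.564 − 1.645 = 1.919.
Power = Φ(1.919) = 0.972.

power ≈ 0.97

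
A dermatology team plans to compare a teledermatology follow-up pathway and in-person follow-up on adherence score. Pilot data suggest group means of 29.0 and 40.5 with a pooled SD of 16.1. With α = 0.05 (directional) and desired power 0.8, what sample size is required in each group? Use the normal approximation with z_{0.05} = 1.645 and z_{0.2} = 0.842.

n = 25 per group

Cohen's d = |M₁ − M₂| / SD_pooled = |29.0 − 40.5| / 16.1 = 11.5 / 16.1 = 0.714.
For two independent groups with equal n: n = 2·((z_{α} + z_β) / d)².
z_{α} + z_β = 1.645 + 0.842 = 2.487.
n = 2 × (2.487 / 0.714)² = 2 × 3.483² = 2 × 12.13 = 24.3.
Round up to the next whole participant.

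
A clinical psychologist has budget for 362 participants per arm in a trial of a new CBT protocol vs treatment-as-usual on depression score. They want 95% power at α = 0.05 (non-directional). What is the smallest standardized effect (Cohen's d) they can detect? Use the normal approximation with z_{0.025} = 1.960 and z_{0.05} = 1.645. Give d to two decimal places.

d_min ≈ 0.27

For two independent groups of n = 362 each: d_min = (z_{α/2} + z_β)·√(2/n).
z-sum = 1.960 + 1.645 = 3.605.
d_min = 3.605 × √(2/362) = 3.605 × 0.0743 = 0.268.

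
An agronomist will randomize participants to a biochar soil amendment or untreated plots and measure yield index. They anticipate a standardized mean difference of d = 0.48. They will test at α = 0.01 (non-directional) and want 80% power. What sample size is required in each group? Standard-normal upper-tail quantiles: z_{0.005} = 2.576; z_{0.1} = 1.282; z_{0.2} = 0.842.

n = 102 per group

For two independent groups with equal n: n = 2·((z_{α/2} + z_β) / d)².
z_{α/2} + z_β = 2.576 + 0.842 = 3.418.
n = 2 × (3.418 / 0.48)² = 2 × 7.121² = 2 × 50.71 = 101.4.
Round up to the next whole participant.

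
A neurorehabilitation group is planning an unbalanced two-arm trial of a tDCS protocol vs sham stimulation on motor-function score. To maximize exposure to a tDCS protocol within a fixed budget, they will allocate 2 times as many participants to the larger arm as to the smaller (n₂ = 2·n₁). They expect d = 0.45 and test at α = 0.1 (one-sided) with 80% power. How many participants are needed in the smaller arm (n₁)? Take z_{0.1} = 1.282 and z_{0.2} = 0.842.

n₁ = 34

With allocation ratio k = n₂/n₁ = 2, Var(x̄₁−x̄₂) = σ²(1/n₁ + 1/(k·n₁)) = σ²·(k+1)/(k·n₁).
So n₁ = (1 + 1/k)·((z_{α} + z_β)/d)² = 1.500 × (2.124/0.45)².
n₁ = 1.500 × 22.28 = 33.4.
Round up: n₁ = 34, giving n₂ = 2 × 34 = 68.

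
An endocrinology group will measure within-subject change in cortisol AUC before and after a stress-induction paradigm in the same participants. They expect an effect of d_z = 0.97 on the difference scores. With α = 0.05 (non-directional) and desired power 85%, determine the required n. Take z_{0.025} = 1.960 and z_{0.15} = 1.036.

For a paired (one-sample on differences) test: n = ((z_{α/2} + z_β) / d)².
z_{α/2} + z_β = 1.960 + 1.036 = 2.996.
n = (2.996 / 0.97)² = 3.089² = 9.54.
Round up.

n = 10 pairs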